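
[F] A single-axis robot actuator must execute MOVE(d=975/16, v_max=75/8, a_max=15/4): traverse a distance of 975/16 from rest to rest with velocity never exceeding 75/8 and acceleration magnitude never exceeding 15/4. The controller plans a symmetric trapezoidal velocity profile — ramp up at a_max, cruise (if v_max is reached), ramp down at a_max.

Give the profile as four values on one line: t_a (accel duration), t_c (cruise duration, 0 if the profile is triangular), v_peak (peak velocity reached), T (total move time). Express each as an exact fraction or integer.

v_max²/a_max = (75/8)²/(15/4) = 375/16
975/16 ≥ 375/16 ⇒ cruise phase
t_a = (75/8)/(15/4) = 5/2; v_peak = 75/8
d_cruise = 975/16 − 375/16 = 75/2; t_c = (75/2)/(75/8) = 4
T = 2·5/2 + 4 = 9

t_a=5/2 t_c=4 v_peak=75/8 T=9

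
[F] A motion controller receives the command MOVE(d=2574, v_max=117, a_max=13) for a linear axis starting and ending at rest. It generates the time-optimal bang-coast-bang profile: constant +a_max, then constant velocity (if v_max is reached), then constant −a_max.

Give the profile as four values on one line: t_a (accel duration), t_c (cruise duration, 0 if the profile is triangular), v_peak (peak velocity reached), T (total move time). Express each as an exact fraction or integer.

vₘ²/aₘ = 117²/13 = 1053
2574 ≥ 1053 → trapezoidal
t_a = 117/13 = 9; v_peak = 117
d_cruise = 2574 − 1053 = 1521; t_c = 1521/117 = 13
T = 2·9 + 13 = 31

t_a=9 t_c=13 v_peak=117 T=31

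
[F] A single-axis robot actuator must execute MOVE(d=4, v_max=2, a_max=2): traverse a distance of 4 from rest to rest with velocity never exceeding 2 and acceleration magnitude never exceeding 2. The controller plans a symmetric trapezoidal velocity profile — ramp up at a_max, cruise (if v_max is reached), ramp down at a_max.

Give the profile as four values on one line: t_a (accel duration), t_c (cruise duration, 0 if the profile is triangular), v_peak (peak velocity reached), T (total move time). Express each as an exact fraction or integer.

v_max²/a_max = 2²/2 = 2
4 ≥ 2 so v_max reached
t_a = 2/2 = 1; v_peak = 2
d_cruise = 4 − 2 = 2; t_c = 2/2 = 1
T = 2·1 + 1 = 3

t_a=1 t_c=1 v_peak=2 T=3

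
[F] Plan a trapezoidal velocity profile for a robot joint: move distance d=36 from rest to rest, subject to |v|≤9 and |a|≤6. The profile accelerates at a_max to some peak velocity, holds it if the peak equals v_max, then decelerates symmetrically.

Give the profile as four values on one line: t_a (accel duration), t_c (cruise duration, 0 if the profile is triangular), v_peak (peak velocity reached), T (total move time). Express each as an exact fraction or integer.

vₘ²/aₘ = 9²/6 = 27/2
36 ≥ 27/2 ⇒ cruise phase
t_a = 9/6 = 3/2; v_peak = 9
d_cruise = 36 − 27/2 = 45/2; t_c = (45/2)/9 = 5/2
T = 2·3/2 + 5/2 = 11/2

t_a=3/2 t_c=5/2 v_peak=9 T=11/2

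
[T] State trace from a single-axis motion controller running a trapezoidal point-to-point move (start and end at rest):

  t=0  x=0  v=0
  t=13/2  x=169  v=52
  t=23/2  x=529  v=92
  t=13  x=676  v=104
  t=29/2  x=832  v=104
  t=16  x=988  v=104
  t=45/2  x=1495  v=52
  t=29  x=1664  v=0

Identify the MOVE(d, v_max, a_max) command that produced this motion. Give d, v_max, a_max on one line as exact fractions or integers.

d=1664 v_max=104 a_max=8

final state: t=29, x=1664, v=0 → d = 1664
a_max = (52−0)/(13/2−0) = 8
max v = 104 over t∈[13,16] → v_max = 104
check: 104·(13+3) = 1664 ✓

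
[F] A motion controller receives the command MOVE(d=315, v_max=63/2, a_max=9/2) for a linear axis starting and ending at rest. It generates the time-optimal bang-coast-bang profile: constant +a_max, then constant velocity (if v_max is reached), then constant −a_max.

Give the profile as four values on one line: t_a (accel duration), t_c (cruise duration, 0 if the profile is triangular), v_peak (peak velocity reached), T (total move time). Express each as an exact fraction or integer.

v_max²/a_max = (63/2)²/(9/2) = 441/2
315 ≥ 441/2 so v_max reached
t_a = (63/2)/(9/2) = 7; v_peak = 63/2
d_cruise = 315 − 441/2 = 189/2; t_c = (189/2)/(63/2) = 3
T = 2·7 + 3 = 17

t_a=7 t_c=3 v_peak=63/2 T=17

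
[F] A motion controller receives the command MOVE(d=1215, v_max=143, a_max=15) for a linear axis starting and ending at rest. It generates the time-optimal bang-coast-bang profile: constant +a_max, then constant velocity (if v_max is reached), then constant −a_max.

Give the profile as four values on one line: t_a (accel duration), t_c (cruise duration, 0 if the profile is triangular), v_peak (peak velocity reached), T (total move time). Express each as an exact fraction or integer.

t_a=9 t_c=0 v_peak=135 T=18

(v_max)²/a_max = 143²/15 = 20449/15
1215 < 20449/15 so t_c = 0
v_peak = √(1215·15) = √18225 = 135
t_a = 135/15 = 9; t_c = 0
T = 2·9 = 18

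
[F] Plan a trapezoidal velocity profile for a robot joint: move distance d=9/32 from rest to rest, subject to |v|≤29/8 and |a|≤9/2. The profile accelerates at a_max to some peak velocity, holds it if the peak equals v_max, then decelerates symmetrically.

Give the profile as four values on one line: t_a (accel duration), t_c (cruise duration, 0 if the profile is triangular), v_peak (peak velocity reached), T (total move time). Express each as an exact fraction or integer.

t_a=1/4 t_c=0 v_peak=9/8 T=1/2

(v_max)²/a_max = (29/8)²/(9/2) = 841/288
9/32 < 841/288 so t_c = 0
v_peak = √(9/32·9/2) = √(81/64) = 9/8
t_a = (9/8)/(9/2) = 1/4; t_c = 0
T = 2·1/4 = 1/2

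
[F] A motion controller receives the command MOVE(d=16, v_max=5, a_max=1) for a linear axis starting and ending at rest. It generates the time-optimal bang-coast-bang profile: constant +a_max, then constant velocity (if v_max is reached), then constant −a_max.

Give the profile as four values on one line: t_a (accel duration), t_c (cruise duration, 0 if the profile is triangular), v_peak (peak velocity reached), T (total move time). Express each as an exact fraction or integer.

t_a=4 t_c=0 v_peak=4 T=8

vₘ²/aₘ = 5²/1 = 25
16 < 25 so t_c = 0
v_peak = √(16·1) = √16 = 4
t_a = 4/1 = 4; t_c = 0
T = 2·4 = 8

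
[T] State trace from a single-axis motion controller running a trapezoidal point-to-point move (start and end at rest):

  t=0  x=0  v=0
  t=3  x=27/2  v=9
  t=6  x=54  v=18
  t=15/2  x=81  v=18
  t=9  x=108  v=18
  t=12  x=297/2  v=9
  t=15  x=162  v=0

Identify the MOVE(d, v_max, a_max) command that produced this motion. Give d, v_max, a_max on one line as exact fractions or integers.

final state: t=15, x=162, v=0 → d = 162
a_max = (9−0)/(3−0) = 3
max v = 18 over t∈[6,9] → v_max = 18
check: 18·(6+3) = 162 ✓

d=162 v_max=18 a_max=3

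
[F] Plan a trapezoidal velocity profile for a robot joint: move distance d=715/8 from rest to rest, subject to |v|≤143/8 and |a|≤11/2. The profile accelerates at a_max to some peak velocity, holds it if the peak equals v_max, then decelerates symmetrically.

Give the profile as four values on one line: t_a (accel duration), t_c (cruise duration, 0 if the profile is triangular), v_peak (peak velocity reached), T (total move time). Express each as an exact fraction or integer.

v_max²/a_max = (143/8)²/(11/2) = 1859/32
715/8 ≥ 1859/32 so v_max reached
t_a = (143/8)/(11/2) = 13/4; v_peak = 143/8
d_cruise = 715/8 − 1859/32 = 1001/32; t_c = (1001/32)/(143/8) = 7/4
T = 2·13/4 + 7/4 = 33/4

t_a=13/4 t_c=7/4 v_peak=143/8 T=33/4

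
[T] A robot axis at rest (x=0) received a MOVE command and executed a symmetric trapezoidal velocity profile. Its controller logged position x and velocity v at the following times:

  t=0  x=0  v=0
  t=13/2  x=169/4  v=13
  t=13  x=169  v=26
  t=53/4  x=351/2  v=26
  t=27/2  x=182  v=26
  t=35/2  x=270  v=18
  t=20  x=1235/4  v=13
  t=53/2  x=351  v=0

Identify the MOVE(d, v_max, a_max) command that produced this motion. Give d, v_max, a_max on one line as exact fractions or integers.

d=351 v_max=26 a_max=2

final state: t=53/2, x=351, v=0 → d = 351
a_max = (13−0)/(13/2−0) = 2
max v = 26 over t∈[13,27/2] → v_max = 26
check: 26·(13+1/2) = 351 ✓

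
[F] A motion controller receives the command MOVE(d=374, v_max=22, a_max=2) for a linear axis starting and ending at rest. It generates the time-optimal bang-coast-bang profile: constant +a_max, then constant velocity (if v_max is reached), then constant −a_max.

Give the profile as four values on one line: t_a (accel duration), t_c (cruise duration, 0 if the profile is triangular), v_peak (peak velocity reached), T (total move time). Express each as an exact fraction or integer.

v_max²/a_max = 22²/2 = 242
374 ≥ 242 so v_max reached
t_a = 22/2 = 11; v_peak = 22
d_cruise = 374 − 242 = 132; t_c = 132/22 = 6
T = 2·11 + 6 = 28

t_a=11 t_c=6 v_peak=22 T=28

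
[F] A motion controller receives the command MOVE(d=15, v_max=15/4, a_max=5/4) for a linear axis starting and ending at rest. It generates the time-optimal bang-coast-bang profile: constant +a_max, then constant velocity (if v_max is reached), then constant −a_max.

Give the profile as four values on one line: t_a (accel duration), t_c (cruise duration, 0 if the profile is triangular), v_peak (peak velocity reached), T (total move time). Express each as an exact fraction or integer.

t_a=3 t_c=1 v_peak=15/4 T=7

(v_max)²/a_max = (15/4)²/(5/4) = 45/4
15 ≥ 45/4 → trapezoidal
t_a = (15/4)/(5/4) = 3; v_peak = 15/4
d_cruise = 15 − 45/4 = 15/4; t_c = (15/4)/(15/4) = 1
T = 2·3 + 1 = 7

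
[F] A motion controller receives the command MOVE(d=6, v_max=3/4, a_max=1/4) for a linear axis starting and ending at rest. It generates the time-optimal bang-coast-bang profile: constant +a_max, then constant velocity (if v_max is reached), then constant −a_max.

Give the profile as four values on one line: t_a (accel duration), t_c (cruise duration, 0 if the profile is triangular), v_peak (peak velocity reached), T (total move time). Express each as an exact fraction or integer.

t_a=3 t_c=5 v_peak=3/4 T=11

v_max²/a_max = (3/4)²/(1/4) = 9/4
6 ≥ 9/4 → trapezoidal
t_a = (3/4)/(1/4) = 3; v_peak = 3/4
d_cruise = 6 − 9/4 = 15/4; t_c = (15/4)/(3/4) = 5
T = 2·3 + 5 = 11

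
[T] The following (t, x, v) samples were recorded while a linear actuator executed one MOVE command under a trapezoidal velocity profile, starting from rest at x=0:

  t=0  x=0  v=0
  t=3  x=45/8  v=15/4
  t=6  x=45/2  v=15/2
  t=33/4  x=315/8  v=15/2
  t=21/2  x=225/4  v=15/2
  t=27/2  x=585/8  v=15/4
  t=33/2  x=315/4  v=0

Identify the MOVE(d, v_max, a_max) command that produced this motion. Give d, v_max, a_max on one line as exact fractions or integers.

final state: t=33/2, x=315/4, v=0 → d = 315/4
a_max = (15/4−0)/(3−0) = 5/4
max v = 15/2 over t∈[6,21/2] → v_max = 15/2
check: 15/2·(6+9/2) = 315/4 ✓

d=315/4 v_max=15/2 a_max=5/4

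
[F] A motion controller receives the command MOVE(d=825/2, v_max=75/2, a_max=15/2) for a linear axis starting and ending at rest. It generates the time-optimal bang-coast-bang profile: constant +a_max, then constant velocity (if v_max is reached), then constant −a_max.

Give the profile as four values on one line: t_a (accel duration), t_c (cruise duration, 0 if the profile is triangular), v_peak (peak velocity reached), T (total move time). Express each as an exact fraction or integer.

vₘ²/aₘ = (75/2)²/(15/2) = 375/2
825/2 ≥ 375/2 ⇒ cruise phase
t_a = (75/2)/(15/2) = 5; v_peak = 75/2
d_cruise = 825/2 − 375/2 = 225; t_c = 225/(75/2) = 6
T = 2·5 + 6 = 16

t_a=5 t_c=6 v_peak=75/2 T=16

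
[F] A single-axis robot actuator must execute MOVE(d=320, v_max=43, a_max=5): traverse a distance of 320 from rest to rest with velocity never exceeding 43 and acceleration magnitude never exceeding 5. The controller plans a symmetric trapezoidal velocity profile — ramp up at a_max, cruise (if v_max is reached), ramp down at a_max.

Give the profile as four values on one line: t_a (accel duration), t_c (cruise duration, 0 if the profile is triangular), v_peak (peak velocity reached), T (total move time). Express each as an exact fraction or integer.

t_a=8 t_c=0 v_peak=40 T=16

vₘ²/aₘ = 43²/5 = 1849/5
320 < 1849/5 so t_c = 0
v_peak = √(320·5) = √1600 = 40
t_a = 40/5 = 8; t_c = 0
T = 2·8 = 16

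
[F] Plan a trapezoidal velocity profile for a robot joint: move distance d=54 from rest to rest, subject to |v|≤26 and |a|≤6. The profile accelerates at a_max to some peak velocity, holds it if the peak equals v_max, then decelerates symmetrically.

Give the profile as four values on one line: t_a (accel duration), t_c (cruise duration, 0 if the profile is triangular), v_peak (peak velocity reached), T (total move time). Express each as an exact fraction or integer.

vₘ²/aₘ = 26²/6 = 338/3
54 < 338/3 → triangular
v_peak = √(54·6) = √324 = 18
t_a = 18/6 = 3; t_c = 0
T = 2·3 = 6

t_a=3 t_c=0 v_peak=18 T=6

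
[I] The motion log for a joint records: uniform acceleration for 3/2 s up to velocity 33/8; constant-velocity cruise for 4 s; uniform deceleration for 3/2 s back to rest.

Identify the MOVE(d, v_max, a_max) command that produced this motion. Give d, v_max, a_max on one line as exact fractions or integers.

d=363/16 v_max=33/8 a_max=11/4

a_max = (33/8)/(3/2) = 11/4
d_a = ½·33/8·3/2 = 99/32; d_c = 33/8·4 = 33/2
d = 2·99/32 + 33/2 = 363/16
t_c = 4 > 0 ⇒ limit active, v_max = 33/8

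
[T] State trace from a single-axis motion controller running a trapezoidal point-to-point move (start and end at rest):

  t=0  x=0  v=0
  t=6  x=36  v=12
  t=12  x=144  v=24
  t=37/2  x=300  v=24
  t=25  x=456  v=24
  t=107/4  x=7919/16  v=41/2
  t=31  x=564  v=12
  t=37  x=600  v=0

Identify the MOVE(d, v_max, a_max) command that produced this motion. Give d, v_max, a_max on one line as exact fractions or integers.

final state: t=37, x=600, v=0 → d = 600
a_max = (12−0)/(6−0) = 2
max v = 24 over t∈[12,25] → v_max = 24
check: 24·(12+13) = 600 ✓

d=600 v_max=24 a_max=2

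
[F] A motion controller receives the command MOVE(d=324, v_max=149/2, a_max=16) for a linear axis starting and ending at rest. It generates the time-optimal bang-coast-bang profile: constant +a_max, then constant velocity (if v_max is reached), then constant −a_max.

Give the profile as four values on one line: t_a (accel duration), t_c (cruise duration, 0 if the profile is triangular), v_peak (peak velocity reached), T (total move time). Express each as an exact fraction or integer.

v_max²/a_max = (149/2)²/16 = 22201/64
324 < 22201/64 ⇒ no cruise
v_peak = √(324·16) = √5184 = 72
t_a = 72/16 = 9/2; t_c = 0
T = 2·9/2 = 9

t_a=9/2 t_c=0 v_peak=72 T=9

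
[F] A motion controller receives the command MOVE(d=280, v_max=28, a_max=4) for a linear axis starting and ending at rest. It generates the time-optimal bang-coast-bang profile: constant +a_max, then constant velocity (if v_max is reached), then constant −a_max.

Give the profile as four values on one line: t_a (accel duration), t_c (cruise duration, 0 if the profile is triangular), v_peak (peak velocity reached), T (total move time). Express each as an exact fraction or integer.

t_a=7 t_c=3 v_peak=28 T=17

vₘ²/aₘ = 28²/4 = 196
280 ≥ 196 → trapezoidal
t_a = 28/4 = 7; v_peak = 28
d_cruise = 280 − 196 = 84; t_c = 84/28 = 3
T = 2·7 + 3 = 17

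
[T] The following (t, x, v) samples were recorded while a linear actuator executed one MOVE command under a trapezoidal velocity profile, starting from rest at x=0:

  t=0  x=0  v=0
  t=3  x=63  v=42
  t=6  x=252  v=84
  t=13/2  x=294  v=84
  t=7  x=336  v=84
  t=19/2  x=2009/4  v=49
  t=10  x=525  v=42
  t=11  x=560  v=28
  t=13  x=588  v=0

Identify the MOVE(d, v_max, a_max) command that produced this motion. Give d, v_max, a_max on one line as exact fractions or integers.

d=588 v_max=84 a_max=14

final state: t=13, x=588, v=0 → d = 588
a_max = (42−0)/(3−0) = 14
max v = 84 over t∈[6,7] → v_max = 84
check: 84·(6+1) = 588 ✓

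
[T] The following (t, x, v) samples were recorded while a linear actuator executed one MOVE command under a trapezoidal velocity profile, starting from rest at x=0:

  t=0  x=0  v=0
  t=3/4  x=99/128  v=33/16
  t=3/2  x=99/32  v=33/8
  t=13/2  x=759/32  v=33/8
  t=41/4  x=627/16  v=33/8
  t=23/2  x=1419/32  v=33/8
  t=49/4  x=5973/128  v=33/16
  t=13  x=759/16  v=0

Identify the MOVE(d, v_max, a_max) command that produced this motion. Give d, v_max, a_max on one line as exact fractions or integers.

d=759/16 v_max=33/8 a_max=11/4

final state: t=13, x=759/16, v=0 → d = 759/16
a_max = (33/16−0)/(3/4−0) = 11/4
max v = 33/8 over t∈[3/2,23/2] → v_max = 33/8
check: 33/8·(3/2+10) = 759/16 ✓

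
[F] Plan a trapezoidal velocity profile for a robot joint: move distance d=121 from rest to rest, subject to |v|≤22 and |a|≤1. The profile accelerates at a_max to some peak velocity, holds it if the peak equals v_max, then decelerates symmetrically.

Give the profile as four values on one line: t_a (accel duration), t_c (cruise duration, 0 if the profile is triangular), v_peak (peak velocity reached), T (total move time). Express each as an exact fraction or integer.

t_a=11 t_c=0 v_peak=11 T=22

v_max²/a_max = 22²/1 = 484
121 < 484 ⇒ no cruise
v_peak = √(121·1) = √121 = 11
t_a = 11/1 = 11; t_c = 0
T = 2·11 = 22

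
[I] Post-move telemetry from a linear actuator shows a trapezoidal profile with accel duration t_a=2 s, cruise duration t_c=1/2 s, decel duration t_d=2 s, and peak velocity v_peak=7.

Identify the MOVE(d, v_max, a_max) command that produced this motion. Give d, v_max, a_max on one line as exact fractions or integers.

a_max = 7/2
d_a = ½·7·2 = 7; d_c = 7·1/2 = 7/2
d = 2·7 + 7/2 = 35/2
t_c = 1/2 > 0 → v_max = v_peak = 7

d=35/2 v_max=7 a_max=7/2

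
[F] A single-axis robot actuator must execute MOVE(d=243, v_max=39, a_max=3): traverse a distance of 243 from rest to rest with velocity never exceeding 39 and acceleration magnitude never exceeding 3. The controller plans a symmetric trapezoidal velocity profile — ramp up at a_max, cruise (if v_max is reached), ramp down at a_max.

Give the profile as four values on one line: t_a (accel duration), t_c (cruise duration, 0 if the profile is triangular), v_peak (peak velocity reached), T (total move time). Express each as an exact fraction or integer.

t_a=9 t_c=0 v_peak=27 T=18

(v_max)²/a_max = 39²/3 = 507
243 < 507 so t_c = 0
v_peak = √(243·3) = √729 = 27
t_a = 27/3 = 9; t_c = 0
T = 2·9 = 18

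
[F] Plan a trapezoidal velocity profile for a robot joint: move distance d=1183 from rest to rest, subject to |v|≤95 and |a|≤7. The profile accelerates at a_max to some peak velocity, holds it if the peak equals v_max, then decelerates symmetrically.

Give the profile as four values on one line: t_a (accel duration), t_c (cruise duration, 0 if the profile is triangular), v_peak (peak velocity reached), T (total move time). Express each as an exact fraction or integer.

(v_max)²/a_max = 95²/7 = 9025/7
1183 < 9025/7 ⇒ no cruise
v_peak = √(1183·7) = √8281 = 91
t_a = 91/7 = 13; t_c = 0
T = 2·13 = 26

t_a=13 t_c=0 v_peak=91 T=26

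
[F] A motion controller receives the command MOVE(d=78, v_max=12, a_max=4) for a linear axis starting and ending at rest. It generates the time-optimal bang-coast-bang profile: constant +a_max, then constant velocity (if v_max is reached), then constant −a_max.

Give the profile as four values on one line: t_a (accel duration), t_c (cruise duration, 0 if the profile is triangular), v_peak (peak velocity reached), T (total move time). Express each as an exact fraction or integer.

(v_max)²/a_max = 12²/4 = 36
78 ≥ 36 → trapezoidal
t_a = 12/4 = 3; v_peak = 12
d_cruise = 78 − 36 = 42; t_c = 42/12 = 7/2
T = 2·3 + 7/2 = 19/2

t_a=3 t_c=7/2 v_peak=12 T=19/2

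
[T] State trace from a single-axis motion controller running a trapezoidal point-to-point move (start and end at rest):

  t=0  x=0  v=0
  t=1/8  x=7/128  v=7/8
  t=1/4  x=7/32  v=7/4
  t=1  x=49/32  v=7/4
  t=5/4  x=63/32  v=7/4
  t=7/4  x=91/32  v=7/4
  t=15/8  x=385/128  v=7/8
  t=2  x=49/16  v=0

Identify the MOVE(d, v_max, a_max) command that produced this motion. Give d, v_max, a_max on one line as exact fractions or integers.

final state: t=2, x=49/16, v=0 → d = 49/16
a_max = (7/8−0)/(1/8−0) = 7
max v = 7/4 over t∈[1/4,7/4] → v_max = 7/4
check: 7/4·(1/4+3/2) = 49/16 ✓

d=49/16 v_max=7/4 a_max=7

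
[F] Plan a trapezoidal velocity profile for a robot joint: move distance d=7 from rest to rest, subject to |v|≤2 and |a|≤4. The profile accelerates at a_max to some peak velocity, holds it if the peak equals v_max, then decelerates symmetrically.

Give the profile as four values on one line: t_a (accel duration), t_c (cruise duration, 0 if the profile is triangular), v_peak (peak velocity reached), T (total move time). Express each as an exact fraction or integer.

t_a=1/2 t_c=3 v_peak=2 T=4

vₘ²/aₘ = 2²/4 = 1
7 ≥ 1 → trapezoidal
t_a = 2/4 = 1/2; v_peak = 2
d_cruise = 7 − 1 = 6; t_c = 6/2 = 3
T = 2·1/2 + 3 = 4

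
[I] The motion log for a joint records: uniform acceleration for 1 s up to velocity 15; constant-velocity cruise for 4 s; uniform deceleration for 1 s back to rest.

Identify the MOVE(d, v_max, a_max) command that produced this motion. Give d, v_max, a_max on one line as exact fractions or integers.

a_max = 15/1 = 15
d_a = ½·15·1 = 15/2; d_c = 15·4 = 60
d = 2·15/2 + 60 = 75
t_c = 4 > 0 so v_max = 15

d=75 v_max=15 a_max=15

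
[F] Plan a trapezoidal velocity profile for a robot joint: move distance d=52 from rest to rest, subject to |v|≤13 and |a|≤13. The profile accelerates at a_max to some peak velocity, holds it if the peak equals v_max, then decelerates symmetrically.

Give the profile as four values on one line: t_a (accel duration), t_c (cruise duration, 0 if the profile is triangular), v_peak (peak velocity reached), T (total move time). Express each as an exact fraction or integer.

vₘ²/aₘ = 13²/13 = 13
52 ≥ 13 → trapezoidal
t_a = 13/13 = 1; v_peak = 13
d_cruise = 52 − 13 = 39; t_c = 39/13 = 3
T = 2·1 + 3 = 5

t_a=1 t_c=3 v_peak=13 T=5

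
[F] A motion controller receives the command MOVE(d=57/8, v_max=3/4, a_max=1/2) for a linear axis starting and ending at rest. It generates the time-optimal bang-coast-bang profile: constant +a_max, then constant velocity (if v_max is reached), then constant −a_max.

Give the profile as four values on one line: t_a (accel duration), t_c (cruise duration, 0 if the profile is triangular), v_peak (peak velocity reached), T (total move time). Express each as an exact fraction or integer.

t_a=3/2 t_c=8 v_peak=3/4 T=11

v_max²/a_max = (3/4)²/(1/2) = 9/8
57/8 ≥ 9/8 ⇒ cruise phase
t_a = (3/4)/(1/2) = 3/2; v_peak = 3/4
d_cruise = 57/8 − 9/8 = 6; t_c = 6/(3/4) = 8
T = 2·3/2 + 8 = 11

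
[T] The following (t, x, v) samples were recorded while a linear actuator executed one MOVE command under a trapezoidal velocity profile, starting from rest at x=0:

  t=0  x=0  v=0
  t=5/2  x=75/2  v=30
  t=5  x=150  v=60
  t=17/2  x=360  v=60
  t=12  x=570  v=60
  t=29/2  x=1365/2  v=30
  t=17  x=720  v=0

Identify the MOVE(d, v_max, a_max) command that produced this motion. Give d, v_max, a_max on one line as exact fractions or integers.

final state: t=17, x=720, v=0 → d = 720
a_max = (30−0)/(5/2−0) = 12
max v = 60 over t∈[5,12] → v_max = 60
check: 60·(5+7) = 720 ✓

d=720 v_max=60 a_max=12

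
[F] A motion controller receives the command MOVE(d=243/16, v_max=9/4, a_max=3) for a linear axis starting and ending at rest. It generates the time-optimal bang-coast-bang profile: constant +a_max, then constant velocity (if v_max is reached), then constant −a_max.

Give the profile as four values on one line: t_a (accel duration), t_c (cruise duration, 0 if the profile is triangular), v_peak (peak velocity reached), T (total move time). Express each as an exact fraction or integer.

v_max²/a_max = (9/4)²/3 = 27/16
243/16 ≥ 27/16 → trapezoidal
t_a = (9/4)/3 = 3/4; v_peak = 9/4
d_cruise = 243/16 − 27/16 = 27/2; t_c = (27/2)/(9/4) = 6
T = 2·3/4 + 6 = 15/2

t_a=3/4 t_c=6 v_peak=9/4 T=15/2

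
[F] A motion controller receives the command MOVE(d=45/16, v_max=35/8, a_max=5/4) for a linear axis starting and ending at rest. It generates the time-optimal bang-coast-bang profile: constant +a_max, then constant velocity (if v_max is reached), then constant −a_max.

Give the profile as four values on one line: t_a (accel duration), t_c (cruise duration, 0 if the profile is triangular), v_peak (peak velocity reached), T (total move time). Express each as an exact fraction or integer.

t_a=3/2 t_c=0 v_peak=15/8 T=3

(v_max)²/a_max = (35/8)²/(5/4) = 245/16
45/16 < 245/16 ⇒ no cruise
v_peak = √(45/16·5/4) = √(225/64) = 15/8
t_a = (15/8)/(5/4) = 3/2; t_c = 0
T = 2·3/2 = 3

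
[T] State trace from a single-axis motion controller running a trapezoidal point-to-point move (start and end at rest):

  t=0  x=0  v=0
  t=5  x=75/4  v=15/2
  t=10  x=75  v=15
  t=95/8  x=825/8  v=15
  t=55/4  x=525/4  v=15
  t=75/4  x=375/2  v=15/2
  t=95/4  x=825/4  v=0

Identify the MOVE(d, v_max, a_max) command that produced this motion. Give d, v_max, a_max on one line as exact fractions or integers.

final state: t=95/4, x=825/4, v=0 → d = 825/4
a_max = (15/2−0)/(5−0) = 3/2
max v = 15 over t∈[10,55/4] → v_max = 15
check: 15·(10+15/4) = 825/4 ✓

d=825/4 v_max=15 a_max=3/2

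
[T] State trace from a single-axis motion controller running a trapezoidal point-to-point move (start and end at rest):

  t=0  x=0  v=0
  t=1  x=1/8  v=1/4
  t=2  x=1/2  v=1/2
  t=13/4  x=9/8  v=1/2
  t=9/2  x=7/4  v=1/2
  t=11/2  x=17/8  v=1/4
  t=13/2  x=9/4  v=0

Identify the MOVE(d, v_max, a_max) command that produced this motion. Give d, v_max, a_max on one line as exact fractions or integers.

final state: t=13/2, x=9/4, v=0 → d = 9/4
a_max = (1/4−0)/(1−0) = 1/4
max v = 1/2 over t∈[2,9/2] → v_max = 1/2
check: 1/2·(2+5/2) = 9/4 ✓

d=9/4 v_max=1/2 a_max=1/4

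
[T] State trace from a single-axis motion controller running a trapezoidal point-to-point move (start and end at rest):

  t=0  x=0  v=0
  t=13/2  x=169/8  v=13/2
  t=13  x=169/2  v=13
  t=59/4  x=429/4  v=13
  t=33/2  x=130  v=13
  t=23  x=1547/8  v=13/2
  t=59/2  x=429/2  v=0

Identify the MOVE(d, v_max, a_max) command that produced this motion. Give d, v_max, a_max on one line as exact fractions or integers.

d=429/2 v_max=13 a_max=1

final state: t=59/2, x=429/2, v=0 → d = 429/2
a_max = (13/2−0)/(13/2−0) = 1
max v = 13 over t∈[13,33/2] → v_max = 13
check: 13·(13+7/2) = 429/2 ✓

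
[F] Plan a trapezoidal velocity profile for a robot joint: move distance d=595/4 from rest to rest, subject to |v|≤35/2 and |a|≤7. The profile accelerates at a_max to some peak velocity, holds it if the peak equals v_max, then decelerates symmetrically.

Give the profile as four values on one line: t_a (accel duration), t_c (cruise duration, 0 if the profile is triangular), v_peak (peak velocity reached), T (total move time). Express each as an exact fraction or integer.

(v_max)²/a_max = (35/2)²/7 = 175/4
595/4 ≥ 175/4 → trapezoidal
t_a = (35/2)/7 = 5/2; v_peak = 35/2
d_cruise = 595/4 − 175/4 = 105; t_c = 105/(35/2) = 6
T = 2·5/2 + 6 = 11

t_a=5/2 t_c=6 v_peak=35/2 T=11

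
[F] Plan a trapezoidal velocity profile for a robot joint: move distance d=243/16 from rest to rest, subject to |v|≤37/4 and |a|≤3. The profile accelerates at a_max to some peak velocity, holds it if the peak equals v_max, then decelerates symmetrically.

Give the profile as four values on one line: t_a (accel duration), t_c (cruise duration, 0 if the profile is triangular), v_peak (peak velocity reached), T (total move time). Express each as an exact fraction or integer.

t_a=9/4 t_c=0 v_peak=27/4 T=9/2

(v_max)²/a_max = (37/4)²/3 = 1369/48
243/16 < 1369/48 so t_c = 0
v_peak = √(243/16·3) = √(729/16) = 27/4
t_a = (27/4)/3 = 9/4; t_c = 0
T = 2·9/4 = 9/2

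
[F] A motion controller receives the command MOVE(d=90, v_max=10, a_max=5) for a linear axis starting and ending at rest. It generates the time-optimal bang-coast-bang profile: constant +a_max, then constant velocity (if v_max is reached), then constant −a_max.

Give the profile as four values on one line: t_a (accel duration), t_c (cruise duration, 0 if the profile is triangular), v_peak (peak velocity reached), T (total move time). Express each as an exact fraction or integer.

t_a=2 t_c=7 v_peak=10 T=11

vₘ²/aₘ = 10²/5 = 20
90 ≥ 20 so v_max reached
t_a = 10/5 = 2; v_peak = 10
d_cruise = 90 − 20 = 70; t_c = 70/10 = 7
T = 2·2 + 7 = 11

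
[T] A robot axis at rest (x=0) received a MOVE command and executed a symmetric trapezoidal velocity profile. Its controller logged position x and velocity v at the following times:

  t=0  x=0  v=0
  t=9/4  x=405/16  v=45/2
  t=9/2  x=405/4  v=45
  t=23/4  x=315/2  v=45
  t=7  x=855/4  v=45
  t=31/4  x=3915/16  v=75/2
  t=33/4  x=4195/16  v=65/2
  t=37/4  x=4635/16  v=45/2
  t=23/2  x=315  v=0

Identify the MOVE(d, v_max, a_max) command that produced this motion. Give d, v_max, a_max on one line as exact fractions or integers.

final state: t=23/2, x=315, v=0 → d = 315
a_max = (45/2−0)/(9/4−0) = 10
max v = 45 over t∈[9/2,7] → v_max = 45
check: 45·(9/2+5/2) = 315 ✓

d=315 v_max=45 a_max=10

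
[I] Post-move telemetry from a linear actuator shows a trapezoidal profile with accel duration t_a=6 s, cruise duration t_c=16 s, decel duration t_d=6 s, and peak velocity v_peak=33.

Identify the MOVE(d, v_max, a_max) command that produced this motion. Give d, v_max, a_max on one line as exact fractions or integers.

a_max = 33/6 = 11/2
d_a = ½·33·6 = 99; d_c = 33·16 = 528
d = 2·99 + 528 = 726
t_c = 16 > 0 ⇒ limit active, v_max = 33

d=726 v_max=33 a_max=11/2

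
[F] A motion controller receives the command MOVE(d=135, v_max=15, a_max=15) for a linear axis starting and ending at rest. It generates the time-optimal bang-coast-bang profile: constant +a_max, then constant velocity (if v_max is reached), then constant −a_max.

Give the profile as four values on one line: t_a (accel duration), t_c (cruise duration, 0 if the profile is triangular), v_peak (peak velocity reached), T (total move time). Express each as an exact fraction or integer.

t_a=1 t_c=8 v_peak=15 T=10

v_max²/a_max = 15²/15 = 15
135 ≥ 15 → trapezoidal
t_a = 15/15 = 1; v_peak = 15
d_cruise = 135 − 15 = 120; t_c = 120/15 = 8
T = 2·1 + 8 = 10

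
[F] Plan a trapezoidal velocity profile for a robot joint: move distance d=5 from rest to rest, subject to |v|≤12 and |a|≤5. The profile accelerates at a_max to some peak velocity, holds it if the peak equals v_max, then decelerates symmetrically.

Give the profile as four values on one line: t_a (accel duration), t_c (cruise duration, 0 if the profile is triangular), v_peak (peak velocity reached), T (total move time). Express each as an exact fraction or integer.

t_a=1 t_c=0 v_peak=5 T=2

v_max²/a_max = 12²/5 = 144/5
5 < 144/5 ⇒ no cruise
v_peak = √(5·5) = √25 = 5
t_a = 5/5 = 1; t_c = 0
T = 2·1 = 2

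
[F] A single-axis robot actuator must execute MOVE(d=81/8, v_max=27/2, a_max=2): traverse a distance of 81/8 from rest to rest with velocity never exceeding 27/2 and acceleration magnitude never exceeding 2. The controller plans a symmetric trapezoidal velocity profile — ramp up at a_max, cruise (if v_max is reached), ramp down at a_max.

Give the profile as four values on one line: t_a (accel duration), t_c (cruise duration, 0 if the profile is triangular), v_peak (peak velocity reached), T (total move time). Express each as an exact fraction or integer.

v_max²/a_max = (27/2)²/2 = 729/8
81/8 < 729/8 so t_c = 0
v_peak = √(81/8·2) = √(81/4) = 9/2
t_a = (9/2)/2 = 9/4; t_c = 0
T = 2·9/4 = 9/2

t_a=9/4 t_c=0 v_peak=9/2 T=9/2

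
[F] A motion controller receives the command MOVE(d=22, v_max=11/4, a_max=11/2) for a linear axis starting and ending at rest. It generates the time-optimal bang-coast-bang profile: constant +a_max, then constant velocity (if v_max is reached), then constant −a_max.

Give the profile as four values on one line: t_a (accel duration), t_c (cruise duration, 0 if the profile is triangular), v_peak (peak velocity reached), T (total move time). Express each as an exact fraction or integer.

t_a=1/2 t_c=15/2 v_peak=11/4 T=17/2

vₘ²/aₘ = (11/4)²/(11/2) = 11/8
22 ≥ 11/8 ⇒ cruise phase
t_a = (11/4)/(11/2) = 1/2; v_peak = 11/4
d_cruise = 22 − 11/8 = 165/8; t_c = (165/8)/(11/4) = 15/2
T = 2·1/2 + 15/2 = 17/2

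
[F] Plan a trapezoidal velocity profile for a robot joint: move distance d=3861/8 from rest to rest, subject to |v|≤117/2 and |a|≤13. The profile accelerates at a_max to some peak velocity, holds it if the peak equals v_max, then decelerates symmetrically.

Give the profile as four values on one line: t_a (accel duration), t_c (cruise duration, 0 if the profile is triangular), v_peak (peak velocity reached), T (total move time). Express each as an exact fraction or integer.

(v_max)²/a_max = (117/2)²/13 = 1053/4
3861/8 ≥ 1053/4 → trapezoidal
t_a = (117/2)/13 = 9/2; v_peak = 117/2
d_cruise = 3861/8 − 1053/4 = 1755/8; t_c = (1755/8)/(117/2) = 15/4
T = 2·9/2 + 15/4 = 51/4

t_a=9/2 t_c=15/4 v_peak=117/2 T=51/4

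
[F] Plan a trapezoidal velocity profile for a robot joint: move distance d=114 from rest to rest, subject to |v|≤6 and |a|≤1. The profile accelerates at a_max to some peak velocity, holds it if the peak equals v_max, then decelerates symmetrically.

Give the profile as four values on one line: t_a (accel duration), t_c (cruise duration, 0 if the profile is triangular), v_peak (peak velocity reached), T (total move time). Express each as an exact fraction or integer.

v_max²/a_max = 6²/1 = 36
114 ≥ 36 ⇒ cruise phase
t_a = 6/1 = 6; v_peak = 6
d_cruise = 114 − 36 = 78; t_c = 78/6 = 13
T = 2·6 + 13 = 25

t_a=6 t_c=13 v_peak=6 T=25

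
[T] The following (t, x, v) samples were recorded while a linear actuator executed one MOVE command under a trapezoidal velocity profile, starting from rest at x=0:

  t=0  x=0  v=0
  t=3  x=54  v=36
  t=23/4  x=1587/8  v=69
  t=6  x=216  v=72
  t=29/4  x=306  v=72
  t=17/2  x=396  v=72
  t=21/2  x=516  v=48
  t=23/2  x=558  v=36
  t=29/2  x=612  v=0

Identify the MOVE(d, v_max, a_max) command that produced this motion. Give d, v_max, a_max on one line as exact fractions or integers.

d=612 v_max=72 a_max=12

final state: t=29/2, x=612, v=0 → d = 612
a_max = (36−0)/(3−0) = 12
max v = 72 over t∈[6,17/2] → v_max = 72
check: 72·(6+5/2) = 612 ✓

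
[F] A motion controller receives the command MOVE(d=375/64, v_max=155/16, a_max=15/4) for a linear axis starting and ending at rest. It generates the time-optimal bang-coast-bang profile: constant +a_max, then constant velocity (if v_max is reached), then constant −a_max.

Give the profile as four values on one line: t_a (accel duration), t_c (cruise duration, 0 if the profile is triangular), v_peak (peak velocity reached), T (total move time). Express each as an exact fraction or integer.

t_a=5/4 t_c=0 v_peak=75/16 T=5/2

(v_max)²/a_max = (155/16)²/(15/4) = 4805/192
375/64 < 4805/192 so t_c = 0
v_peak = √(375/64·15/4) = √(5625/256) = 75/16
t_a = (75/16)/(15/4) = 5/4; t_c = 0
T = 2·5/4 = 5/2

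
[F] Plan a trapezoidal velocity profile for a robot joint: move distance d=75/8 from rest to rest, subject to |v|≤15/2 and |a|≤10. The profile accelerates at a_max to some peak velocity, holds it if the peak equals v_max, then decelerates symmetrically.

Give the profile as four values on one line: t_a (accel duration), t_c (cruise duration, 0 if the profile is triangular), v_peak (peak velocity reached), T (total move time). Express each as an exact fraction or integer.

t_a=3/4 t_c=1/2 v_peak=15/2 T=2

v_max²/a_max = (15/2)²/10 = 45/8
75/8 ≥ 45/8 ⇒ cruise phase
t_a = (15/2)/10 = 3/4; v_peak = 15/2
d_cruise = 75/8 − 45/8 = 15/4; t_c = (15/4)/(15/2) = 1/2
T = 2·3/4 + 1/2 = 2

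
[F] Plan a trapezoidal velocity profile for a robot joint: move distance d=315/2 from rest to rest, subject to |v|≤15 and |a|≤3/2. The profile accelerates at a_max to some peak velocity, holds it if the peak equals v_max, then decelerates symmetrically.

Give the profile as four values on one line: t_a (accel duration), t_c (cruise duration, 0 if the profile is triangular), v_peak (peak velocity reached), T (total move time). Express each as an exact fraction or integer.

t_a=10 t_c=1/2 v_peak=15 T=41/2

vₘ²/aₘ = 15²/(3/2) = 150
315/2 ≥ 150 → trapezoidal
t_a = 15/(3/2) = 10; v_peak = 15
d_cruise = 315/2 − 150 = 15/2; t_c = (15/2)/15 = 1/2
T = 2·10 + 1/2 = 41/2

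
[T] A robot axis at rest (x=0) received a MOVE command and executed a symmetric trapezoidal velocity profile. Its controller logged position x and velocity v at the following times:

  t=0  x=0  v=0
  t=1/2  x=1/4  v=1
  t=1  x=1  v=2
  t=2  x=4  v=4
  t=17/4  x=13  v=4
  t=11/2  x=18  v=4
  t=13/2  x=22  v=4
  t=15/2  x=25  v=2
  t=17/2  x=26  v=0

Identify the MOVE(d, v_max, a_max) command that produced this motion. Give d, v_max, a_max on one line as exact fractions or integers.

final state: t=17/2, x=26, v=0 → d = 26
a_max = (1−0)/(1/2−0) = 2
max v = 4 over t∈[2,13/2] → v_max = 4
check: 4·(2+9/2) = 26 ✓

d=26 v_max=4 a_max=2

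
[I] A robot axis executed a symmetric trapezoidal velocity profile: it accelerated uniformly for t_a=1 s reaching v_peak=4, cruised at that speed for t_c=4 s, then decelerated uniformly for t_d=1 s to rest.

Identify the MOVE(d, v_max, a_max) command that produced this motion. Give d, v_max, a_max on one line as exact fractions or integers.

d=20 v_max=4 a_max=4

a_max = 4/1 = 4
d_a = ½·4·1 = 2; d_c = 4·4 = 16
d = 2·2 + 16 = 20
t_c = 4 > 0 ⇒ limit active, v_max = 4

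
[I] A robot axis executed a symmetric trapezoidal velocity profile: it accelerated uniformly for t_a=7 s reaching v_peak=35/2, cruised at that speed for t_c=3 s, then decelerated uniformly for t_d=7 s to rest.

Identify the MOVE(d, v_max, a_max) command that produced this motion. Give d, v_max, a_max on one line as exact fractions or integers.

d=175 v_max=35/2 a_max=5/2

a_max = (35/2)/7 = 5/2
d_a = ½·35/2·7 = 245/4; d_c = 35/2·3 = 105/2
d = 2·245/4 + 105/2 = 175
t_c = 3 > 0 so v_max = 35/2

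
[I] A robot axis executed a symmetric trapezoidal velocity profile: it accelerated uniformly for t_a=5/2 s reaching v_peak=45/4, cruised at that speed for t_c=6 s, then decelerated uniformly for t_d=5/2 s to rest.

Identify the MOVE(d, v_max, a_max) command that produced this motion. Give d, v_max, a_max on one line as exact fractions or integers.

d=765/8 v_max=45/4 a_max=9/2

a_max = (45/4)/(5/2) = 9/2
d_a = ½·45/4·5/2 = 225/16; d_c = 45/4·6 = 135/2
d = 2·225/16 + 135/2 = 765/8
t_c = 6 > 0 so v_max = 45/4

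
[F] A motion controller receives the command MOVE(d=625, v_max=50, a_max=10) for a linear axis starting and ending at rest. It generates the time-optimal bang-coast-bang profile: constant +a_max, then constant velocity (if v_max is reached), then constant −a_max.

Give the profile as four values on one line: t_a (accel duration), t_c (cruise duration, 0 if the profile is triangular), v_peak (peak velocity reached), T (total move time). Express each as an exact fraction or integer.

t_a=5 t_c=15/2 v_peak=50 T=35/2

(v_max)²/a_max = 50²/10 = 250
625 ≥ 250 ⇒ cruise phase
t_a = 50/10 = 5; v_peak = 50
d_cruise = 625 − 250 = 375; t_c = 375/50 = 15/2
T = 2·5 + 15/2 = 35/2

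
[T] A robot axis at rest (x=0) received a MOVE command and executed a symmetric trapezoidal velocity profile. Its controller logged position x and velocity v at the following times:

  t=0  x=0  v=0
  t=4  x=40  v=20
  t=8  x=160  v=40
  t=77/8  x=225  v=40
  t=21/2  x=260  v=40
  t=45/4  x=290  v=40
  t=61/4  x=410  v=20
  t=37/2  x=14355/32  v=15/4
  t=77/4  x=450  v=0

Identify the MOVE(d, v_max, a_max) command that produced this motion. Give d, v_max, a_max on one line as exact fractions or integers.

final state: t=77/4, x=450, v=0 → d = 450
a_max = (20−0)/(4−0) = 5
max v = 40 over t∈[8,45/4] → v_max = 40
check: 40·(8+13/4) = 450 ✓

d=450 v_max=40 a_max=5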